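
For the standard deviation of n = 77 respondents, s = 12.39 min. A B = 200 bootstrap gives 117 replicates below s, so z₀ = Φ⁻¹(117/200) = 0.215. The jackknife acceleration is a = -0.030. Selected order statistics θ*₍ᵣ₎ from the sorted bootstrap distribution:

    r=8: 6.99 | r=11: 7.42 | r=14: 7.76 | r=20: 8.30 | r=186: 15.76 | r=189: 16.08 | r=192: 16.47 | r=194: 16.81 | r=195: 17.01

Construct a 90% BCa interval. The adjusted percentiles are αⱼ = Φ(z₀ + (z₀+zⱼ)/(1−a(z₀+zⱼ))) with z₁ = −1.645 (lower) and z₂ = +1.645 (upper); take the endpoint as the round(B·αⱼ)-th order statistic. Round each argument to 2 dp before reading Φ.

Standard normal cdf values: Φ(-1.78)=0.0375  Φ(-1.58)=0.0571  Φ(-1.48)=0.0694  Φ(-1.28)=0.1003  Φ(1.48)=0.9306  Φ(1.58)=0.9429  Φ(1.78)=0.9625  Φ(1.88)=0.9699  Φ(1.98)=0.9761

(8.30, 17.01)

Lower: z₀ + z₁ = 0.215 + (-1.645) = -1.430; 1 − a(z₀+z₁) = 1 − (-0.030)(-1.430) = 0.9571; argument = 0.215 + (-1.430)/0.9571 = -1.2791 → -1.28.
α₁ = Φ(-1.28) = 0.1003; rank = round(200 × 0.1003) = 20; θ*₍20₎ = 8.30.
Upper: z₀ + z₂ = 1.860; 1 − a(z₀+z₂) = 1.0558; argument = 1.9767 → 1.98; α₂ = 0.9761; rank = 195; θ*₍195₎ = 17.01.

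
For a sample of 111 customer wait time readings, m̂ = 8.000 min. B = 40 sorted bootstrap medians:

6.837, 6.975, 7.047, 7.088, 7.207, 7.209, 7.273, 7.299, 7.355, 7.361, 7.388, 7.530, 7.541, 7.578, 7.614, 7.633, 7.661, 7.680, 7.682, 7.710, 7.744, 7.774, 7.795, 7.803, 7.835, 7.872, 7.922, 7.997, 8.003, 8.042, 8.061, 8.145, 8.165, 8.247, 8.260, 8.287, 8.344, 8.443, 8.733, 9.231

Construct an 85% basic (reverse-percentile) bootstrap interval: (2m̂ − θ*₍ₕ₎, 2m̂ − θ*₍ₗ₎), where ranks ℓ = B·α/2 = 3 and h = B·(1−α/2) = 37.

(7.656, 8.953)

Percentile endpoints at ranks 3 and 37: θ*₍3₎ = 7.047, θ*₍37₎ = 8.344.
Basic interval reflects these around m̂:
  lower = 2 × 8.000 − 8.344 = 7.656
  upper = 2 × 8.000 − 7.047 = 8.953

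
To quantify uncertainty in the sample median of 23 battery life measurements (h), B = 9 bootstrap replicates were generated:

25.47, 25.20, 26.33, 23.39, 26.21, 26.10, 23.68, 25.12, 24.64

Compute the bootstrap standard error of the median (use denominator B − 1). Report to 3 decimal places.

Bootstrap SE is the standard deviation of the 9 replicate medians.
Mean of replicates: (25.47 + 25.20 + 26.33 + 23.39 + 26.21 + 26.10 + 23.68 + 25.12 + 24.64) / 9 = 226.1400 / 9 = 25.1267
Sum of squared deviations: (+0.3433)² + (+0.0733)² + (+1.2033)² + (−1.7367)² + (+1.0833)² + (+0.9733)² + (−1.4467)² + (−0.0067)² + (−0.4867)² = 9.0380
Variance = 9.0380 / 8 = 1.1297
SE* = √1.1297

SE* = 1.063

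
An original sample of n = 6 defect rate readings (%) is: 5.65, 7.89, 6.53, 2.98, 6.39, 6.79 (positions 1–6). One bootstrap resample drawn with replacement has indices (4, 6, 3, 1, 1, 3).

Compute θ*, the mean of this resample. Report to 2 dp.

Resample values: 2.98, 6.79, 6.53, 5.65, 5.65, 6.53.
Mean = (2.98 + 6.79 + 6.53 + 5.65 + 5.65 + 6.53) / 6 = 34.130 / 6 = 5.69

θ* = 5.69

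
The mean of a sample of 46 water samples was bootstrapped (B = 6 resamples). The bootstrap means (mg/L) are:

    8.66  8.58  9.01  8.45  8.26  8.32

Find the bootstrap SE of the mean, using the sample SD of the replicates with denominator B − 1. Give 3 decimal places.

SE* = 0.273

Bootstrap SE is the standard deviation of the 6 replicate means.
Mean of replicates: (8.66 + 8.58 + 9.01 + 8.45 + 8.26 + 8.32) / 6 = 51.2800 / 6 = 8.5467
Sum of squared deviations: (+0.1133)² + (+0.0333)² + (+0.4633)² + (−0.0967)² + (−0.2867)² + (−0.2267)² = 0.3715
Variance = 0.3715 / 5 = 0.0743
SE* = √0.0743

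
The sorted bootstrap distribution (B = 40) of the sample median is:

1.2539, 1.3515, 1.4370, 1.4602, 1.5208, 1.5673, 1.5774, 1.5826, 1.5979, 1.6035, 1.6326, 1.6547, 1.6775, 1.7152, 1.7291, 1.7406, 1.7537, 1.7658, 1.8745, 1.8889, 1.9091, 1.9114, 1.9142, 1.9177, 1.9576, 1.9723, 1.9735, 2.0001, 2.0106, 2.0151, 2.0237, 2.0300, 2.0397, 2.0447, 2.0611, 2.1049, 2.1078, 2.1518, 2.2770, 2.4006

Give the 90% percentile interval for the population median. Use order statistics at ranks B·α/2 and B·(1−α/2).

α = 0.10; lower rank = 40 × 0.050 = 2; upper rank = 40 × 0.950 = 38.
The 2nd smallest replicate is 1.3515; the 38th is 2.1518.

(1.3515, 2.1518)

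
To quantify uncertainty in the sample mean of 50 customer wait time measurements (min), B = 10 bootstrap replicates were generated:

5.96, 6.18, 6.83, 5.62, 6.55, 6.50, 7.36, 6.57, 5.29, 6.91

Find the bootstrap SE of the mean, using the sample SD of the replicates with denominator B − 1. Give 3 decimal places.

Bootstrap SE is the standard deviation of the 10 replicate means.
Mean of replicates: (5.96 + 6.18 + 6.83 + 5.62 + 6.55 + 6.50 + 7.36 + 6.57 + 5.29 + 6.91) / 10 = 63.7700 / 10 = 6.3770
Sum of squared deviations: (−0.4170)² + (−0.1970)² + (+0.4530)² + (−0.7570)² + (+0.1730)² + (+0.1230)² + (+0.9830)² + (+0.1930)² + (−1.0870)² + (+0.5330)² = 3.5052
Variance = 3.5052 / 9 = 0.3895
SE* = √0.3895

SE* = 0.624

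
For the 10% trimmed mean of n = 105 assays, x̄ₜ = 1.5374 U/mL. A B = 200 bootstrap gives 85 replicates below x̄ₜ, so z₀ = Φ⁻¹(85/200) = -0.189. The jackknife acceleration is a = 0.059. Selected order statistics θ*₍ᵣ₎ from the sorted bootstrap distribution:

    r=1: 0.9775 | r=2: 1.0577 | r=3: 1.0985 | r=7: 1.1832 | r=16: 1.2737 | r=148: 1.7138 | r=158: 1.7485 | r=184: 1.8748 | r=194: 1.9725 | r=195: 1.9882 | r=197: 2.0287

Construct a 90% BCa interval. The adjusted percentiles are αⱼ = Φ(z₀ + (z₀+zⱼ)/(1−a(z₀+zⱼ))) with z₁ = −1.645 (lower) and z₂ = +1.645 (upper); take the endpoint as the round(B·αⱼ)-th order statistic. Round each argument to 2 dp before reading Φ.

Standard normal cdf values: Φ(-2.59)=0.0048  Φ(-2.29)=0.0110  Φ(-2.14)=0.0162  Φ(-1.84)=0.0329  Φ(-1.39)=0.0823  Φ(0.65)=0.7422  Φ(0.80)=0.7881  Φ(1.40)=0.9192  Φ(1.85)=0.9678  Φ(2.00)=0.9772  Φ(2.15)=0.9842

(1.1832, 1.8748)

Lower: z₀ + z₁ = -0.189 + (-1.645) = -1.834; 1 − a(z₀+z₁) = 1 − (0.059)(-1.834) = 1.1082; argument = -0.189 + (-1.834)/1.1082 = -1.8439 → -1.84.
α₁ = Φ(-1.84) = 0.0329; rank = round(200 × 0.0329) = 7; θ*₍7₎ = 1.1832.
Upper: z₀ + z₂ = 1.456; 1 − a(z₀+z₂) = 0.9141; argument = 1.4038 → 1.40; α₂ = 0.9192; rank = 184; θ*₍184₎ = 1.8748.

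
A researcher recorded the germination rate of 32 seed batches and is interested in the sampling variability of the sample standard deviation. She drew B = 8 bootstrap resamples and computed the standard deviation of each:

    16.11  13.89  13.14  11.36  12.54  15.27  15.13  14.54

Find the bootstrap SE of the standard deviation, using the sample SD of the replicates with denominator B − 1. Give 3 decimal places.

Bootstrap SE is the standard deviation of the 8 replicate standard deviations.
Mean of replicates: (16.11 + 13.89 + 13.14 + 11.36 + 12.54 + 15.27 + 15.13 + 14.54) / 8 = 111.9800 / 8 = 13.9975
Sum of squared deviations: (+2.1125)² + (−0.1075)² + (−0.8575)² + (−2.6375)² + (−1.4575)² + (+1.2725)² + (+1.1325)² + (+0.5425)² = 17.4864
Variance = 17.4864 / 7 = 2.4981
SE* = √2.4981

SE* = 1.581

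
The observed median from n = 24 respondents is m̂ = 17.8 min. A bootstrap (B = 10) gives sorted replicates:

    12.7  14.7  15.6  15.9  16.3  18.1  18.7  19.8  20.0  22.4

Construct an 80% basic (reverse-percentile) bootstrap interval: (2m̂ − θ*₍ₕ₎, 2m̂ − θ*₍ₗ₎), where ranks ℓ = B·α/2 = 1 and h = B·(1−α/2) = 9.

Percentile endpoints at ranks 1 and 9: θ*₍1₎ = 12.7, θ*₍9₎ = 20.0.
Basic interval reflects these around m̂:
  lower = 2 × 17.8 − 20.0 = 15.6
  upper = 2 × 17.8 − 12.7 = 22.9

(15.6, 22.9)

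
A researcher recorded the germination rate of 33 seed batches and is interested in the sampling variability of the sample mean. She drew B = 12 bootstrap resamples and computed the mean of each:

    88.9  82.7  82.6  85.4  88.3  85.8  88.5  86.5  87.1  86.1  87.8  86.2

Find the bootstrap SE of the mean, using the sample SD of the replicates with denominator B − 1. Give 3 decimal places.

Bootstrap SE is the standard deviation of the 12 replicate means.
Mean of replicates: (88.9 + 82.7 + 82.6 + 85.4 + 88.3 + 85.8 + 88.5 + 86.5 + 87.1 + 86.1 + 87.8 + 86.2) / 12 = 1035.9000 / 12 = 86.3250
Sum of squared deviations: (+2.5750)² + (−3.6250)² + (−3.7250)² + (−0.9250)² + (+1.9750)² + (−0.5250)² + (+2.1750)² + (+0.1750)² + (+0.7750)² + (−0.2250)² + (+1.4750)² + (−0.1250)² = 46.2825
Variance = 46.2825 / 11 = 4.2075
SE* = √4.2075

SE* = 2.051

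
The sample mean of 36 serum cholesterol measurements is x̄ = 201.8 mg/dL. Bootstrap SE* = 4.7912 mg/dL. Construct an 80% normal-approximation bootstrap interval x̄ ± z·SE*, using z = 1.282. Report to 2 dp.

(195.66, 207.94)

Margin = 1.282 × 4.7912 = 6.142
Interval: 201.8 ± 6.142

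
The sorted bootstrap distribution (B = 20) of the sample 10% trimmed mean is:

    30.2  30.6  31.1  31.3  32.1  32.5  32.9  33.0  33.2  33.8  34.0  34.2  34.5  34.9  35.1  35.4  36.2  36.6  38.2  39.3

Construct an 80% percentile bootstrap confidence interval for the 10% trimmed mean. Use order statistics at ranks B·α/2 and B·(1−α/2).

(30.6, 36.6)

α = 0.20; lower rank = 20 × 0.100 = 2; upper rank = 20 × 0.900 = 18.
The 2nd smallest replicate is 30.6; the 18th is 36.6.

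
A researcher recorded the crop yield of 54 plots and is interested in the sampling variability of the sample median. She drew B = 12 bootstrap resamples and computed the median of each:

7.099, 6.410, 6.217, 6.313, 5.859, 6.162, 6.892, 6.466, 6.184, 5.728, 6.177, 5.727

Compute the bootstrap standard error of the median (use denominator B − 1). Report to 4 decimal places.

SE* = 0.4180

Bootstrap SE is the standard deviation of the 12 replicate medians.
Mean of replicates: (7.099 + 6.410 + 6.217 + 6.313 + 5.859 + 6.162 + 6.892 + 6.466 + 6.184 + 5.728 + 6.177 + 5.727) / 12 = 75.23400 / 12 = 6.26950
Sum of squared deviations: (+0.82950)² + (+0.14050)² + (−0.05250)² + (+0.04350)² + (−0.41050)² + (−0.10750)² + (+0.62250)² + (+0.19650)² + (−0.08550)² + (−0.54150)² + (−0.09250)² + (−0.54250)² = 1.92204
Variance = 1.92204 / 11 = 0.17473
SE* = √0.17473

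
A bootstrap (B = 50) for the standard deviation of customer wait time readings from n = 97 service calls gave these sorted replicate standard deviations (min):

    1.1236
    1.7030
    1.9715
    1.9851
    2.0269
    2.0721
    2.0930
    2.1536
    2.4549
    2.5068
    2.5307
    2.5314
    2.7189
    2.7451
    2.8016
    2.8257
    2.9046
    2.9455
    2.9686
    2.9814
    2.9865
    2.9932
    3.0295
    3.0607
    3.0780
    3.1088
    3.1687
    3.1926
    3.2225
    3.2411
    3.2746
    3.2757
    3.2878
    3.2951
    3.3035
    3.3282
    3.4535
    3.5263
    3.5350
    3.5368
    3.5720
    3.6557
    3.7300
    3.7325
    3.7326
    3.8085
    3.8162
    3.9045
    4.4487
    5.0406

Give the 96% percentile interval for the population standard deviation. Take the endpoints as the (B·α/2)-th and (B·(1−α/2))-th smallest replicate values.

α = 0.04; lower rank = 50 × 0.020 = 1; upper rank = 50 × 0.980 = 49.
The 1st smallest replicate is 1.1236; the 49th is 4.4487.

(1.1236, 4.4487)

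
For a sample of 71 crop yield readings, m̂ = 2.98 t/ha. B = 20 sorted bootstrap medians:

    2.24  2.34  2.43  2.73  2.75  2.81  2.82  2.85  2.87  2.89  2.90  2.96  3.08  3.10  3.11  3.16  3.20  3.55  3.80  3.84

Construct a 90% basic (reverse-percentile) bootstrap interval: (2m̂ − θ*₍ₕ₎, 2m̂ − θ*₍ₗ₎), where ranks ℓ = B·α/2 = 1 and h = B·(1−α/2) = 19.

(2.16, 3.72)

Percentile endpoints at ranks 1 and 19: θ*₍1₎ = 2.24, θ*₍19₎ = 3.80.
Basic interval reflects these around m̂:
  lower = 2 × 2.98 − 3.80 = 2.16
  upper = 2 × 2.98 − 2.24 = 3.72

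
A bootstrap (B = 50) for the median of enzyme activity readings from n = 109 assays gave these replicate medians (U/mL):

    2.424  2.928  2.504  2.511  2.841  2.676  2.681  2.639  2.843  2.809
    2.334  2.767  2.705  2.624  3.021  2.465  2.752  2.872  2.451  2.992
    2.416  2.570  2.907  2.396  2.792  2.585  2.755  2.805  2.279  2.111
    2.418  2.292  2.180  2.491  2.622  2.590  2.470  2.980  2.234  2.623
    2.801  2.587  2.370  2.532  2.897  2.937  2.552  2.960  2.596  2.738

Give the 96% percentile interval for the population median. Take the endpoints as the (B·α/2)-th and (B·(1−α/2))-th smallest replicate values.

Sorted replicates: 2.111, 2.180, 2.234, 2.279, 2.292, 2.334, 2.370, 2.396, 2.416, 2.418, 2.424, 2.451, 2.465, 2.470, 2.491, 2.504, 2.511, 2.532, 2.552, 2.570, 2.585, 2.587, 2.590, 2.596, 2.622, 2.623, 2.624, 2.639, 2.676, 2.681, 2.705, 2.738, 2.752, 2.755, 2.767, 2.792, 2.801, 2.805, 2.809, 2.841, 2.843, 2.872, 2.897, 2.907, 2.928, 2.937, 2.960, 2.980, 2.992, 3.021
α = 0.04; lower rank = 50 × 0.020 = 1; upper rank = 50 × 0.980 = 49.
The 1st smallest replicate is 2.111; the 49th is 2.992.

(2.111, 2.992)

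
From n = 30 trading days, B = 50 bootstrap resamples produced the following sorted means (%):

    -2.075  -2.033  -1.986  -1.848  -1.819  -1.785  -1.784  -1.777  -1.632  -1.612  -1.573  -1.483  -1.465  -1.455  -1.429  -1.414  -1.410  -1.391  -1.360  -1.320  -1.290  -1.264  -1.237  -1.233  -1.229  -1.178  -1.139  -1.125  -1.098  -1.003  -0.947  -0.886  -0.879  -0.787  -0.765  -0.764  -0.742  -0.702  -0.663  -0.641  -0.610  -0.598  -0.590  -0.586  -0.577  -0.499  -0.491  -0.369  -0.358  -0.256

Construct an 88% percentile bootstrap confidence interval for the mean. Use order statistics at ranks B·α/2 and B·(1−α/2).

(-1.986, -0.491)

α = 0.12; lower rank = 50 × 0.060 = 3; upper rank = 50 × 0.940 = 47.
The 3rd smallest replicate is -1.986; the 47th is -0.491.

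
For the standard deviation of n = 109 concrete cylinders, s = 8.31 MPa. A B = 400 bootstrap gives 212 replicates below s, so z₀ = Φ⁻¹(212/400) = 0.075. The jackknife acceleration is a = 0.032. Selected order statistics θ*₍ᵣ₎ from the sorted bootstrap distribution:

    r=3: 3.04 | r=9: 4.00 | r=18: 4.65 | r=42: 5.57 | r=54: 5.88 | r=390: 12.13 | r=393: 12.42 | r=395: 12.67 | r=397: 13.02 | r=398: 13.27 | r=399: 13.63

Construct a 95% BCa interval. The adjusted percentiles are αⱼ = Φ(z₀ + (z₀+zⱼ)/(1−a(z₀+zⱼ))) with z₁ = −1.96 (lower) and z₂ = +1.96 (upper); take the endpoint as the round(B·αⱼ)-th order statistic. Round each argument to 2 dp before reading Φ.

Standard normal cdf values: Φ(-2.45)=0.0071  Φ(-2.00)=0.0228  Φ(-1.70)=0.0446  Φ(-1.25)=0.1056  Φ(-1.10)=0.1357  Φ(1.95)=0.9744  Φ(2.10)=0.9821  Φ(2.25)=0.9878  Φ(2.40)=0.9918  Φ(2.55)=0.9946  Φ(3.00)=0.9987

(4.65, 12.67)

Lower: z₀ + z₁ = 0.075 + (-1.960) = -1.885; 1 − a(z₀+z₁) = 1 − (0.032)(-1.885) = 1.0603; argument = 0.075 + (-1.885)/1.0603 = -1.7028 → -1.70.
α₁ = Φ(-1.70) = 0.0446; rank = round(400 × 0.0446) = 18; θ*₍18₎ = 4.65.
Upper: z₀ + z₂ = 2.035; 1 − a(z₀+z₂) = 0.9349; argument = 2.2517 → 2.25; α₂ = 0.9878; rank = 395; θ*₍395₎ = 12.67.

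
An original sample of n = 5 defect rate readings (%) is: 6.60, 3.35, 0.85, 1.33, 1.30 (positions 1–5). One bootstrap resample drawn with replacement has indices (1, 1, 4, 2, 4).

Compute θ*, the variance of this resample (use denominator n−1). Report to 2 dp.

θ* = 7.02

Resample values: 6.60, 6.60, 1.33, 3.35, 1.33.
Mean = 3.8420; sum of squared deviations = 28.0755
s² = 28.0755 / 4 = 7.0189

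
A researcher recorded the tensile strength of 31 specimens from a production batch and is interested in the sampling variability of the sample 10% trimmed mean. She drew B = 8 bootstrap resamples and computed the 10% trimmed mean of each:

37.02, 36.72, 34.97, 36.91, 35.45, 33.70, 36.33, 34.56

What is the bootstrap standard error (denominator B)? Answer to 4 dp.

Bootstrap SE is the standard deviation of the 8 replicate 10% trimmed means.
Mean of replicates: (37.02 + 36.72 + 34.97 + 36.91 + 35.45 + 33.70 + 36.33 + 34.56) / 8 = 285.66000 / 8 = 35.70750
Sum of squared deviations: (+1.31250)² + (+1.01250)² + (−0.73750)² + (+1.20250)² + (−0.25750)² + (−2.00750)² + (+0.62250)² + (−1.14750)² = 10.53835
Variance = 10.53835 / 8 = 1.31729
SE* = √1.31729

SE* = 1.1477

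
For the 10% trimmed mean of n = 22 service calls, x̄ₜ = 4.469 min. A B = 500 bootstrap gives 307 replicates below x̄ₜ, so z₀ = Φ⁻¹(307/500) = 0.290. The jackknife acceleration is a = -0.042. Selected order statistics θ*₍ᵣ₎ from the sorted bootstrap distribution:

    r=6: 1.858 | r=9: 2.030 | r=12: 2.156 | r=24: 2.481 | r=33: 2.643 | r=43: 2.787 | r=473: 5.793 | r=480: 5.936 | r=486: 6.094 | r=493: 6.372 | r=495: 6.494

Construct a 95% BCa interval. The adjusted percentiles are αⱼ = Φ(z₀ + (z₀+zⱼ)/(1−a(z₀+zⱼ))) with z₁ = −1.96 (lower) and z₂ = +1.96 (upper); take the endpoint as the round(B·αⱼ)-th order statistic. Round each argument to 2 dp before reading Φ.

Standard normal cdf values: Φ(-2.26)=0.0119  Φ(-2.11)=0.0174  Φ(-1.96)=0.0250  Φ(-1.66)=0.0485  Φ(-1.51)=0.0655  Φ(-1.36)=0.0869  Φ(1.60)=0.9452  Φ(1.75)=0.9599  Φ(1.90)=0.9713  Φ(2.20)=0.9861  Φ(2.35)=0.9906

Lower: z₀ + z₁ = 0.290 + (-1.960) = -1.670; 1 − a(z₀+z₁) = 1 − (-0.042)(-1.670) = 0.9299; argument = 0.290 + (-1.670)/0.9299 = -1.5060 → -1.51.
α₁ = Φ(-1.51) = 0.0655; rank = round(500 × 0.0655) = 33; θ*₍33₎ = 2.643.
Upper: z₀ + z₂ = 2.250; 1 − a(z₀+z₂) = 1.0945; argument = 2.3457 → 2.35; α₂ = 0.9906; rank = 495; θ*₍495₎ = 6.494.

(2.643, 6.494)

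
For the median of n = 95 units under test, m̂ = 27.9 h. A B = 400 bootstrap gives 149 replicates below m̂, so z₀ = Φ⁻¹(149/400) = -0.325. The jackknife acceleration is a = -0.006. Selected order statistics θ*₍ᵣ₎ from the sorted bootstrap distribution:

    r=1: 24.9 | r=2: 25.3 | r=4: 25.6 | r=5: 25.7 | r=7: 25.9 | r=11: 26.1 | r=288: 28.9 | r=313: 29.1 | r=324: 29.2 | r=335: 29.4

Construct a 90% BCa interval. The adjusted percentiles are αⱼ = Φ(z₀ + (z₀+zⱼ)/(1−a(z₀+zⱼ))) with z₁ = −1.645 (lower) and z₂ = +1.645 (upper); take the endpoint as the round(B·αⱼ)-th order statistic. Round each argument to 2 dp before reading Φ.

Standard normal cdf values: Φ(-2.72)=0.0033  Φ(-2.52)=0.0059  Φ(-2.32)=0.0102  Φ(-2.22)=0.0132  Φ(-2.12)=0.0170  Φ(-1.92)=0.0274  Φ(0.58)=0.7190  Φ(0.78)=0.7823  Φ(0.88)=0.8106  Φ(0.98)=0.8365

(25.6, 29.4)

Lower: z₀ + z₁ = -0.325 + (-1.645) = -1.970; 1 − a(z₀+z₁) = 1 − (-0.006)(-1.970) = 0.9882; argument = -0.325 + (-1.970)/0.9882 = -2.3186 → -2.32.
α₁ = Φ(-2.32) = 0.0102; rank = round(400 × 0.0102) = 4; θ*₍4₎ = 25.6.
Upper: z₀ + z₂ = 1.320; 1 − a(z₀+z₂) = 1.0079; argument = 0.9846 → 0.98; α₂ = 0.8365; rank = 335; θ*₍335₎ = 29.4.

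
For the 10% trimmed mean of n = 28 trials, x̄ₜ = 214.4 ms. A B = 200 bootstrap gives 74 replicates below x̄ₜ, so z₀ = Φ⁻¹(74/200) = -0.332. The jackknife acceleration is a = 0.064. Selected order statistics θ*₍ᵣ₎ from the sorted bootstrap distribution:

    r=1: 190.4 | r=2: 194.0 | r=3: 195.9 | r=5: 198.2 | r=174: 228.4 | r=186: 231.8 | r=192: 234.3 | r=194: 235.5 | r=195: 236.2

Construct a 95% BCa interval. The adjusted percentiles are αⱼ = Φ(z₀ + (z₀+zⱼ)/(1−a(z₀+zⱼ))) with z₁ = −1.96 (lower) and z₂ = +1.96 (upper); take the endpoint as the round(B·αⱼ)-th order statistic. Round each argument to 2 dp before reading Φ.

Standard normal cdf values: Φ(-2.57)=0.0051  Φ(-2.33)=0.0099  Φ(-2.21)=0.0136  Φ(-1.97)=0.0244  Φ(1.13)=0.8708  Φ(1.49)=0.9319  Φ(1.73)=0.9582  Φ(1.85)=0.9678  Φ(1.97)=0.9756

Lower: z₀ + z₁ = -0.332 + (-1.960) = -2.292; 1 − a(z₀+z₁) = 1 − (0.064)(-2.292) = 1.1467; argument = -0.332 + (-2.292)/1.1467 = -2.3308 → -2.33.
α₁ = Φ(-2.33) = 0.0099; rank = round(200 × 0.0099) = 2; θ*₍2₎ = 194.0.
Upper: z₀ + z₂ = 1.628; 1 − a(z₀+z₂) = 0.8958; argument = 1.4854 → 1.49; α₂ = 0.9319; rank = 186; θ*₍186₎ = 231.8.

(194.0, 231.8)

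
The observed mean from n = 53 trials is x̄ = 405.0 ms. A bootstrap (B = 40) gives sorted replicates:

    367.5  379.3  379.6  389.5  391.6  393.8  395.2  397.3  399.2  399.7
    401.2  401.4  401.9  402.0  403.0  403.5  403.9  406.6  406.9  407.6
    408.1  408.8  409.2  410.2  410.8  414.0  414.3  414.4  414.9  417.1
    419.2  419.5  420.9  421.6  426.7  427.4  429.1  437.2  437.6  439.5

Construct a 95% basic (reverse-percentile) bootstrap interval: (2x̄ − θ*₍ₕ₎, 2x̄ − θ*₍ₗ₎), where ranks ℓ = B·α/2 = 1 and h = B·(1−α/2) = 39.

Percentile endpoints at ranks 1 and 39: θ*₍1₎ = 367.5, θ*₍39₎ = 437.6.
Basic interval reflects these around x̄:
  lower = 2 × 405.0 − 437.6 = 372.4
  upper = 2 × 405.0 − 367.5 = 442.5

(372.4, 442.5)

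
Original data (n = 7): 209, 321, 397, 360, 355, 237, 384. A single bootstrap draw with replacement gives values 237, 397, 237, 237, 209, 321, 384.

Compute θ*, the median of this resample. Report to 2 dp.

θ* = 237.00

Sorted: 209, 237, 237, 237, 321, 384, 397
Median = middle value = 237.00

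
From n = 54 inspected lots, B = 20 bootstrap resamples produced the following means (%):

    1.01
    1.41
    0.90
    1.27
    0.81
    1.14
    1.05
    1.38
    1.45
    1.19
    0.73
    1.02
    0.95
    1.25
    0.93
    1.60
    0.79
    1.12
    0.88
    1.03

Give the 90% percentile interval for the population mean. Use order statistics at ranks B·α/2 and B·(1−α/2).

(0.73, 1.45)

Sorted replicates: 0.73, 0.79, 0.81, 0.88, 0.90, 0.93, 0.95, 1.01, 1.02, 1.03, 1.05, 1.12, 1.14, 1.19, 1.25, 1.27, 1.38, 1.41, 1.45, 1.60
α = 0.10; lower rank = 20 × 0.050 = 1; upper rank = 20 × 0.950 = 19.
The 1st smallest replicate is 0.73; the 19th is 1.45.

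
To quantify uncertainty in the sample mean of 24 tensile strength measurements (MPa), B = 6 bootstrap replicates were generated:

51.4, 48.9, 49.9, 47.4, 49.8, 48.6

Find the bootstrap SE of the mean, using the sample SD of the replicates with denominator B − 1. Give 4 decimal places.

Bootstrap SE is the standard deviation of the 6 replicate means.
Mean of replicates: (51.4 + 48.9 + 49.9 + 47.4 + 49.8 + 48.6) / 6 = 296.00000 / 6 = 49.33333
Sum of squared deviations: (+2.06667)² + (−0.43333)² + (+0.56667)² + (−1.93333)² + (+0.46667)² + (−0.73333)² = 9.27333
Variance = 9.27333 / 5 = 1.85467
SE* = √1.85467

SE* = 1.3619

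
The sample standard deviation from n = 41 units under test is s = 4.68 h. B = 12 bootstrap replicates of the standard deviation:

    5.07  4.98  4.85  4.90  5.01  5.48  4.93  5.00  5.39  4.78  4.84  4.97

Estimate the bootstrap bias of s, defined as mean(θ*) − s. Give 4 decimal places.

bias = +0.3367

mean(θ*) = (5.07 + 4.98 + 4.85 + 4.90 + 5.01 + 5.48 + 4.93 + 5.00 + 5.39 + 4.78 + 4.84 + 4.97) / 12 = 5.01667
bias = 5.01667 − 4.68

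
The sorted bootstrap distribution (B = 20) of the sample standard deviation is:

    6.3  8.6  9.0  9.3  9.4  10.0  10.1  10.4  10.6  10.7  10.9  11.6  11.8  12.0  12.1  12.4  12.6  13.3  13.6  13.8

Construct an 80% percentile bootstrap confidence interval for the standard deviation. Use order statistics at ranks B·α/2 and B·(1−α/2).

α = 0.20; lower rank = 20 × 0.100 = 2; upper rank = 20 × 0.900 = 18.
The 2nd smallest replicate is 8.6; the 18th is 13.3.

(8.6, 13.3)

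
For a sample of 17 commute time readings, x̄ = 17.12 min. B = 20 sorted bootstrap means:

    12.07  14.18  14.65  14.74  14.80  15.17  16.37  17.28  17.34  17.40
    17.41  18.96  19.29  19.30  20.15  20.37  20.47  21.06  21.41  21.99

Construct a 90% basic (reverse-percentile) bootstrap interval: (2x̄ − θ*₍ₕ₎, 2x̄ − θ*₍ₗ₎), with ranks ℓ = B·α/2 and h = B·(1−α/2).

Percentile endpoints at ranks 1 and 19: θ*₍1₎ = 12.07, θ*₍19₎ = 21.41.
Basic interval reflects these around x̄:
  lower = 2 × 17.12 − 21.41 = 12.83
  upper = 2 × 17.12 − 12.07 = 22.17

(12.83, 22.17)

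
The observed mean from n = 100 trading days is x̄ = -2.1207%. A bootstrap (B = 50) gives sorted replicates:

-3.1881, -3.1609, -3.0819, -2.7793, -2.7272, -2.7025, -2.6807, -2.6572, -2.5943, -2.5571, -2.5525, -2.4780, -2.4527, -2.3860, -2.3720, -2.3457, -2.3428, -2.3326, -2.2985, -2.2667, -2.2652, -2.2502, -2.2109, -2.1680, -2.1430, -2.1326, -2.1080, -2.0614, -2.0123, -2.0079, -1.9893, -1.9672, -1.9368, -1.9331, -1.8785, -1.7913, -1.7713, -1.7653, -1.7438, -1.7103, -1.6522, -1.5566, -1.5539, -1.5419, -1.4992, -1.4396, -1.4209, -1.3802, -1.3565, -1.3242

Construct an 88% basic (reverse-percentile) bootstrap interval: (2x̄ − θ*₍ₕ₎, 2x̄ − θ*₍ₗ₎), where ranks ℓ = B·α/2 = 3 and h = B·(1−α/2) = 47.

Percentile endpoints at ranks 3 and 47: θ*₍3₎ = -3.0819, θ*₍47₎ = -1.4209.
Basic interval reflects these around x̄:
  lower = 2 × -2.1207 − -1.4209 = -2.8205
  upper = 2 × -2.1207 − -3.0819 = -1.1595

(-2.8205, -1.1595)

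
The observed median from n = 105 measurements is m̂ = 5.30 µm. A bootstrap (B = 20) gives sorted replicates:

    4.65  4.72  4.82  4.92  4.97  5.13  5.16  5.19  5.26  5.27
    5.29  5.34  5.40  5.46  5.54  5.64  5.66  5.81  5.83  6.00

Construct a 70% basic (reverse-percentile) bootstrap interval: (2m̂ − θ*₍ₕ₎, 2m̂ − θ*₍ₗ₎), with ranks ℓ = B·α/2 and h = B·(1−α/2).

Percentile endpoints at ranks 3 and 17: θ*₍3₎ = 4.82, θ*₍17₎ = 5.66.
Basic interval reflects these around m̂:
  lower = 2 × 5.30 − 5.66 = 4.94
  upper = 2 × 5.30 − 4.82 = 5.78

(4.94, 5.78)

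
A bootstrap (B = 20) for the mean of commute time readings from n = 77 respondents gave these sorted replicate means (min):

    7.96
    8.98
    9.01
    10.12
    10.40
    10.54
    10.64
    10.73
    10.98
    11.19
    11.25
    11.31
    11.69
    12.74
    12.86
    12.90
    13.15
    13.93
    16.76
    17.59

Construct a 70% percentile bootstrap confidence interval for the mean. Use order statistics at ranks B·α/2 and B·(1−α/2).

α = 0.30; lower rank = 20 × 0.150 = 3; upper rank = 20 × 0.850 = 17.
The 3rd smallest replicate is 9.01; the 17th is 13.15.

(9.01, 13.15)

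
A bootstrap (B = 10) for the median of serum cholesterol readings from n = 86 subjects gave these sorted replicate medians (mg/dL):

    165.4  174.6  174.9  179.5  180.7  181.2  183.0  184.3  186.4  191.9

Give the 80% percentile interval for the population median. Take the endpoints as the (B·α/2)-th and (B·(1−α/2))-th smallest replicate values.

α = 0.20; lower rank = 10 × 0.100 = 1; upper rank = 10 × 0.900 = 9.
The 1st smallest replicate is 165.4; the 9th is 186.4.

(165.4, 186.4)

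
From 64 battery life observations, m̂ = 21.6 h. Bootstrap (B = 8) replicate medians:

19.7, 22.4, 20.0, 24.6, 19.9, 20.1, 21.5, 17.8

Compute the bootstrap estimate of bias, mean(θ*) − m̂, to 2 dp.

bias = −0.85

mean(θ*) = (19.7 + 22.4 + 20.0 + 24.6 + 19.9 + 20.1 + 21.5 + 17.8) / 8 = 20.750
bias = 20.750 − 21.6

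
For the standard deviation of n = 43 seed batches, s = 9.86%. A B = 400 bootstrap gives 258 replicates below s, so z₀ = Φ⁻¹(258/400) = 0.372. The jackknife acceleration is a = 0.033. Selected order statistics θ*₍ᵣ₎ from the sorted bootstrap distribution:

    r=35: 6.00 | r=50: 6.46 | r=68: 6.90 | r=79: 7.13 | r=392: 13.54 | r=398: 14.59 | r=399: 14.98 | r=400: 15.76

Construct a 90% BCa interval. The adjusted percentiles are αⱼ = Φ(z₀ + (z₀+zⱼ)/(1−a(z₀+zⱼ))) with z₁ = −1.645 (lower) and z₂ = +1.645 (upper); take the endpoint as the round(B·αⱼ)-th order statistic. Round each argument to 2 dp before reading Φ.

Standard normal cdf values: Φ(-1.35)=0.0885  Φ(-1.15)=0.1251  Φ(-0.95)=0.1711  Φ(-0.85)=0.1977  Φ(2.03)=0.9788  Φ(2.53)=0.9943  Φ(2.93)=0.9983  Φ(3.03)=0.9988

(7.13, 14.59)

Lower: z₀ + z₁ = 0.372 + (-1.645) = -1.273; 1 − a(z₀+z₁) = 1 − (0.033)(-1.273) = 1.0420; argument = 0.372 + (-1.273)/1.0420 = -0.8497 → -0.85.
α₁ = Φ(-0.85) = 0.1977; rank = round(400 × 0.1977) = 79; θ*₍79₎ = 7.13.
Upper: z₀ + z₂ = 2.017; 1 − a(z₀+z₂) = 0.9334; argument = 2.5328 → 2.53; α₂ = 0.9943; rank = 398; θ*₍398₎ = 14.59.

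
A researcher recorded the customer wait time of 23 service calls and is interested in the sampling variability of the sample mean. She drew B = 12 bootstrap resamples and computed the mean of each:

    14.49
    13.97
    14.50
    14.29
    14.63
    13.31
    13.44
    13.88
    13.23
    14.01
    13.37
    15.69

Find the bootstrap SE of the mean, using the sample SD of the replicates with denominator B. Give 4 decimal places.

SE* = 0.6811

Bootstrap SE is the standard deviation of the 12 replicate means.
Mean of replicates: (14.49 + 13.97 + 14.50 + 14.29 + 14.63 + 13.31 + 13.44 + 13.88 + 13.23 + 14.01 + 13.37 + 15.69) / 12 = 168.81000 / 12 = 14.06750
Sum of squared deviations: (+0.42250)² + (−0.09750)² + (+0.43250)² + (+0.22250)² + (+0.56250)² + (−0.75750)² + (−0.62750)² + (−0.18750)² + (−0.83750)² + (−0.05750)² + (−0.69750)² + (+1.62250)² = 5.56742
Variance = 5.56742 / 12 = 0.46395
SE* = √0.46395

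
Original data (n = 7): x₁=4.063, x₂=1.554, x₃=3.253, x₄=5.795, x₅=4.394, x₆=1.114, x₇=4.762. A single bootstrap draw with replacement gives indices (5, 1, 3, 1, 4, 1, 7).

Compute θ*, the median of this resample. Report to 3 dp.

θ* = 4.063

Resample values: 4.394, 4.063, 3.253, 4.063, 5.795, 4.063, 4.762.
Sorted: 3.253, 4.063, 4.063, 4.063, 4.394, 4.762, 5.795
Median = middle value = 4.063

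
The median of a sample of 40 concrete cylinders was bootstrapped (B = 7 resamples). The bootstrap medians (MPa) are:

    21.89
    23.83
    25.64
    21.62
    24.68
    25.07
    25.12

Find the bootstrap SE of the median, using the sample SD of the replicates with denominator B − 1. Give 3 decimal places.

SE* = 1.617

Bootstrap SE is the standard deviation of the 7 replicate medians.
Mean of replicates: (21.89 + 23.83 + 25.64 + 21.62 + 24.68 + 25.07 + 25.12) / 7 = 167.8500 / 7 = 23.9786
Sum of squared deviations: (−2.0886)² + (−0.1486)² + (+1.6614)² + (−2.3586)² + (+0.7014)² + (+1.0914)² + (+1.1414)² = 15.6935
Variance = 15.6935 / 6 = 2.6156
SE* = √2.6156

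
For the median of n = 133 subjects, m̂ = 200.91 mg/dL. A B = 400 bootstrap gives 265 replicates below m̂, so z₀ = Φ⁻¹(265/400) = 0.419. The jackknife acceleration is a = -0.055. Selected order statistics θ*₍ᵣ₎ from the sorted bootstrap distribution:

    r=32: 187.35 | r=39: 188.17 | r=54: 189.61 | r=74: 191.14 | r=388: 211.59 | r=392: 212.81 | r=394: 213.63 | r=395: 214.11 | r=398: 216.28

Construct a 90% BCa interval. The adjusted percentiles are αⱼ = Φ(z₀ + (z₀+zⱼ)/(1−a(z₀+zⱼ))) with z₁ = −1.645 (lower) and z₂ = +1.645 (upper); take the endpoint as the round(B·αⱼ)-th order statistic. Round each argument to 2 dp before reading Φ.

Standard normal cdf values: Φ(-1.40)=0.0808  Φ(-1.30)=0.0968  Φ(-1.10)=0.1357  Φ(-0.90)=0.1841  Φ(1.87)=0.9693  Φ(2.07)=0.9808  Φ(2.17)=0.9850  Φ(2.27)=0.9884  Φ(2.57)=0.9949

(191.14, 214.11)

Lower: z₀ + z₁ = 0.419 + (-1.645) = -1.226; 1 − a(z₀+z₁) = 1 − (-0.055)(-1.226) = 0.9326; argument = 0.419 + (-1.226)/0.9326 = -0.8956 → -0.90.
α₁ = Φ(-0.90) = 0.1841; rank = round(400 × 0.1841) = 74; θ*₍74₎ = 191.14.
Upper: z₀ + z₂ = 2.064; 1 − a(z₀+z₂) = 1.1135; argument = 2.2726 → 2.27; α₂ = 0.9884; rank = 395; θ*₍395₎ = 214.11.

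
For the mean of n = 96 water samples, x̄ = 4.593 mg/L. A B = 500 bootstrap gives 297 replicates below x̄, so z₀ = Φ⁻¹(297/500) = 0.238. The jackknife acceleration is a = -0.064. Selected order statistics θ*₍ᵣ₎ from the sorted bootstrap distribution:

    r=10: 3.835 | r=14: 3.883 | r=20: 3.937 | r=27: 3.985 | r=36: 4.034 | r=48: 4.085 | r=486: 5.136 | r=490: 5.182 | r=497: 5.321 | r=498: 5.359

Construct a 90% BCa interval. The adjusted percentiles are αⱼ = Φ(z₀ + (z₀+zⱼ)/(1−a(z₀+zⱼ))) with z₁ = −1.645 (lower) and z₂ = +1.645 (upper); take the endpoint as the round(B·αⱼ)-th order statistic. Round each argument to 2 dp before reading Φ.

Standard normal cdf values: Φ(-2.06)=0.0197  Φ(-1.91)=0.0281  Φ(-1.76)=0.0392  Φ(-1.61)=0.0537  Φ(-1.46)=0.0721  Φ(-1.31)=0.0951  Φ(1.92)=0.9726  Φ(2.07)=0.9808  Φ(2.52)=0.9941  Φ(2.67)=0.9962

(4.085, 5.136)

Lower: z₀ + z₁ = 0.238 + (-1.645) = -1.407; 1 − a(z₀+z₁) = 1 − (-0.064)(-1.407) = 0.9100; argument = 0.238 + (-1.407)/0.9100 = -1.3082 → -1.31.
α₁ = Φ(-1.31) = 0.0951; rank = round(500 × 0.0951) = 48; θ*₍48₎ = 4.085.
Upper: z₀ + z₂ = 1.883; 1 − a(z₀+z₂) = 1.1205; argument = 1.9185 → 1.92; α₂ = 0.9726; rank = 486; θ*₍486₎ = 5.136.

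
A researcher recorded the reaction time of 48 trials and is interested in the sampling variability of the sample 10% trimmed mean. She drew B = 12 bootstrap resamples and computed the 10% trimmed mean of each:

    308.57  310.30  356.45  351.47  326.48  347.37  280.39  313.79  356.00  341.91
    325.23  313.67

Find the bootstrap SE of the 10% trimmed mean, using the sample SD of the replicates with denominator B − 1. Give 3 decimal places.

Bootstrap SE is the standard deviation of the 12 replicate 10% trimmed means.
Mean of replicates: (308.57 + 310.30 + 356.45 + 351.47 + 326.48 + 347.37 + 280.39 + 313.79 + 356.00 + 341.91 + 325.23 + 313.67) / 12 = 3931.6300 / 12 = 327.6358
Sum of squared deviations: (−19.0658)² + (−17.3358)² + (+28.8142)² + (+23.8342)² + (−1.1558)² + (+19.7342)² + (−47.2458)² + (−13.8458)² + (+28.3642)² + (+14.2742)² + (−2.4058)² + (−13.9658)² = 6086.1203
Variance = 6086.1203 / 11 = 553.2837
SE* = √553.2837

SE* = 23.522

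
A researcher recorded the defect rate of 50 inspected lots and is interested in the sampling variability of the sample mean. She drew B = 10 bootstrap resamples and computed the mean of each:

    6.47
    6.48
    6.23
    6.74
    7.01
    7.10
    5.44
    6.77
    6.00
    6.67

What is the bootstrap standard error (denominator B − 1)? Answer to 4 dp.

SE* = 0.4974

Bootstrap SE is the standard deviation of the 10 replicate means.
Mean of replicates: (6.47 + 6.48 + 6.23 + 6.74 + 7.01 + 7.10 + 5.44 + 6.77 + 6.00 + 6.67) / 10 = 64.91000 / 10 = 6.49100
Sum of squared deviations: (−0.02100)² + (−0.01100)² + (−0.26100)² + (+0.24900)² + (+0.51900)² + (+0.60900)² + (−1.05100)² + (+0.27900)² + (−0.49100)² + (+0.17900)² = 2.22649
Variance = 2.22649 / 9 = 0.24739
SE* = √0.24739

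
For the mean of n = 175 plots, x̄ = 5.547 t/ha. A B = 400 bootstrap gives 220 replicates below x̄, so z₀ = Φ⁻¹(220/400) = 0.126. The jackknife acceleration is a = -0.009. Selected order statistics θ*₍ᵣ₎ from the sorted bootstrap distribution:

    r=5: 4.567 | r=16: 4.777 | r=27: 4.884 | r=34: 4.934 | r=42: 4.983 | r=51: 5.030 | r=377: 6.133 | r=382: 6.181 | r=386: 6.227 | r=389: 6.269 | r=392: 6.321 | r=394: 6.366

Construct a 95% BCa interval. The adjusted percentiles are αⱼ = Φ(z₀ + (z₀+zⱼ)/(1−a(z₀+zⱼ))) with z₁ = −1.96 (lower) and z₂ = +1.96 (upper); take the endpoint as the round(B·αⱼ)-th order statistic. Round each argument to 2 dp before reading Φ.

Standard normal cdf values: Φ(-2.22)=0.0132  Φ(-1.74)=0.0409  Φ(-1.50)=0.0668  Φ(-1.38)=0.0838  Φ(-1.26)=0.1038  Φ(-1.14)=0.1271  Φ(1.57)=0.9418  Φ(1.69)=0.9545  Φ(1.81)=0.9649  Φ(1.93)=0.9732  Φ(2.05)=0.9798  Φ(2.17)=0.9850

Lower: z₀ + z₁ = 0.126 + (-1.960) = -1.834; 1 − a(z₀+z₁) = 1 − (-0.009)(-1.834) = 0.9835; argument = 0.126 + (-1.834)/0.9835 = -1.7388 → -1.74.
α₁ = Φ(-1.74) = 0.0409; rank = round(400 × 0.0409) = 16; θ*₍16₎ = 4.777.
Upper: z₀ + z₂ = 2.086; 1 − a(z₀+z₂) = 1.0188; argument = 2.1736 → 2.17; α₂ = 0.9850; rank = 394; θ*₍394₎ = 6.366.

(4.777, 6.366)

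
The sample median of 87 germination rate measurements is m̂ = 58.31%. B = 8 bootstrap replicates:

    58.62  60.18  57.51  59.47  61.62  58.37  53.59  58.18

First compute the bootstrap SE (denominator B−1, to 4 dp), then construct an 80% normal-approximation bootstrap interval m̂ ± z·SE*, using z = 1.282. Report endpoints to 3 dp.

(55.296, 61.324)

Mean of replicates = 58.4425; sum of squared deviations = 38.6931; SE* = √(38.6931/7) = 2.3511
Margin = 1.282 × 2.3511 = 3.0141
Interval: 58.31 ± 3.0141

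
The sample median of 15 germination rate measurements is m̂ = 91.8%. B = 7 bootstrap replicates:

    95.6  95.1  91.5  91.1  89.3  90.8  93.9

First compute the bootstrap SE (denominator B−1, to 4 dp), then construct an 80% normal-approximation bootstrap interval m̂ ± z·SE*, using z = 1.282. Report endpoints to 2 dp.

(88.73, 94.87)

Mean of replicates = 92.4714; sum of squared deviations = 34.4143; SE* = √(34.4143/6) = 2.3949
Margin = 1.282 × 2.3949 = 3.070
Interval: 91.8 ± 3.070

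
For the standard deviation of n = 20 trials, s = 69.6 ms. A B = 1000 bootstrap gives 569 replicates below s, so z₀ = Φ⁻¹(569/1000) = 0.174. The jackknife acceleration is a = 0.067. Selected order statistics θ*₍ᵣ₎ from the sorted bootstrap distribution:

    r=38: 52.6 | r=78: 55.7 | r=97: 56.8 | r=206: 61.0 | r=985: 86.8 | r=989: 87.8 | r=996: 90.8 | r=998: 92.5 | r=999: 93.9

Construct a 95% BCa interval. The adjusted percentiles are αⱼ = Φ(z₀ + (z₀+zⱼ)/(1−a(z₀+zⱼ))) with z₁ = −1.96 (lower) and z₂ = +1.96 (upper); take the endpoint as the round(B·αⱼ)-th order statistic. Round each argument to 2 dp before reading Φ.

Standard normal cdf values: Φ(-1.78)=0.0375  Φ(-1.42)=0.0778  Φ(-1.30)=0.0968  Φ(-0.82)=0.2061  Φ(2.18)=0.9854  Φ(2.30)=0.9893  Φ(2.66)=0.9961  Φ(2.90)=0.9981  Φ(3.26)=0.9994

(55.7, 90.8)

Lower: z₀ + z₁ = 0.174 + (-1.960) = -1.786; 1 − a(z₀+z₁) = 1 − (0.067)(-1.786) = 1.1197; argument = 0.174 + (-1.786)/1.1197 = -1.4211 → -1.42.
α₁ = Φ(-1.42) = 0.0778; rank = round(1000 × 0.0778) = 78; θ*₍78₎ = 55.7.
Upper: z₀ + z₂ = 2.134; 1 − a(z₀+z₂) = 0.8570; argument = 2.6640 → 2.66; α₂ = 0.9961; rank = 996; θ*₍996₎ = 90.8.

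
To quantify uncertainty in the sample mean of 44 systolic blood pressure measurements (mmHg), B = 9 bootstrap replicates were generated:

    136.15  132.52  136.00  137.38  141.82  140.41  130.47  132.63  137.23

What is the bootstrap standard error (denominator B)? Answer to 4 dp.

SE* = 3.5082

Bootstrap SE is the standard deviation of the 9 replicate means.
Mean of replicates: (136.15 + 132.52 + 136.00 + 137.38 + 141.82 + 140.41 + 130.47 + 132.63 + 137.23) / 9 = 1224.61000 / 9 = 136.06778
Sum of squared deviations: (+0.08222)² + (−3.54778)² + (−0.06778)² + (+1.31222)² + (+5.75222)² + (+4.34222)² + (−5.59778)² + (−3.43778)² + (+1.16222)² = 110.76716
Variance = 110.76716 / 9 = 12.30746
SE* = √12.30746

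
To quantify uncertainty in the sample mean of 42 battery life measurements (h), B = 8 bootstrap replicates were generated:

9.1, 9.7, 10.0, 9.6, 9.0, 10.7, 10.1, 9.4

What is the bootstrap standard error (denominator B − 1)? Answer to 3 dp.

SE* = 0.561

Bootstrap SE is the standard deviation of the 8 replicate means.
Mean of replicates: (9.1 + 9.7 + 10.0 + 9.6 + 9.0 + 10.7 + 10.1 + 9.4) / 8 = 77.6000 / 8 = 9.7000
Sum of squared deviations: (−0.6000)² + (+0.0000)² + (+0.3000)² + (−0.1000)² + (−0.7000)² + (+1.0000)² + (+0.4000)² + (−0.3000)² = 2.2000
Variance = 2.2000 / 7 = 0.3143
SE* = √0.3143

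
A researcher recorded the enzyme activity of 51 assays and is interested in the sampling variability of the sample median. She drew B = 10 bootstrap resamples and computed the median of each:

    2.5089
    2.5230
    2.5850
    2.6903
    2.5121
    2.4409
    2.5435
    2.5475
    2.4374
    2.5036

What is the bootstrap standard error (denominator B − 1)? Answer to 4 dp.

Bootstrap SE is the standard deviation of the 10 replicate medians.
Mean of replicates: (2.5089 + 2.5230 + 2.5850 + 2.6903 + 2.5121 + 2.4409 + 2.5435 + 2.5475 + 2.4374 + 2.5036) / 10 = 25.292200 / 10 = 2.529220
Sum of squared deviations: (−0.020320)² + (−0.006220)² + (+0.055780)² + (+0.161080)² + (−0.017120)² + (−0.088320)² + (+0.014280)² + (+0.018280)² + (−0.091820)² + (−0.025620)² = 0.047229
Variance = 0.047229 / 9 = 0.005248
SE* = √0.005248

SE* = 0.0724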